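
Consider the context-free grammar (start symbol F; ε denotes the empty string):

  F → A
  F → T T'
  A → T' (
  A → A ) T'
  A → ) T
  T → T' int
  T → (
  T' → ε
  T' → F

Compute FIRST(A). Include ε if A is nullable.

From A → T' (: T' nullable, take FIRST(T') ∪ {(} = { (, ), int }.
From A → A ) T': add FIRST(A) = { (, ), int }.
A → ) T contributes {)}.
Union: FIRST(A) = { (, ), int }.

{ (, ), int }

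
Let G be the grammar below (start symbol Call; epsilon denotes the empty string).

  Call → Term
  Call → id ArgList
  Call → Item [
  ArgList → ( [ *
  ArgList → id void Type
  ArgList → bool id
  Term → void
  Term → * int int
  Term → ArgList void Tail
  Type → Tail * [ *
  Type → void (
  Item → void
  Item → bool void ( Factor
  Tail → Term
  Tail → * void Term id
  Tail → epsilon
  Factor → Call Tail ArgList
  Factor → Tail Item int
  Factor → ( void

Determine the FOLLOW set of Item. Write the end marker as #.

In Call → Item [: add FIRST([) = { [ }.
In Factor → Tail Item int: add FIRST(int) = { int }.
Union: FOLLOW(Item) = { [, int }.

{ [, int }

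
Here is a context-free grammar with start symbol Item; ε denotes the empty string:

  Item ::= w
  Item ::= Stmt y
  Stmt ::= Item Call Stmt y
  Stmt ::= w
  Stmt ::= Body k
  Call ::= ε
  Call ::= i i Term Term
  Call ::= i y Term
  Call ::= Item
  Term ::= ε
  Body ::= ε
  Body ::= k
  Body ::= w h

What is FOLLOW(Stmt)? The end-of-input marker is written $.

{ y }

In Item ::= Stmt y: add FIRST(y) = { y }.
In Stmt ::= Item Call Stmt y: add FIRST(y) = { y }.
Union: FOLLOW(Stmt) = { y }.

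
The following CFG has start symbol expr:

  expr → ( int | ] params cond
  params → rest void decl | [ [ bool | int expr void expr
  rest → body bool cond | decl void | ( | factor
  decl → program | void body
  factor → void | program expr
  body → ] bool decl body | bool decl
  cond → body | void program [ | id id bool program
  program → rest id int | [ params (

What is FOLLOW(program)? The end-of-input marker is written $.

In decl → program: program is at the end, add FOLLOW(decl) = { $, (, ], bool, id, void }.
In factor → program expr: add FIRST(expr) = { (, ] }.
In cond → void program [: add FIRST([) = { [ }.
In cond → id id bool program: program is at the end, add FOLLOW(cond) = { $, (, ], bool, id, void }.
Union: FOLLOW(program) = { $, (, [, ], bool, id, void }.

{ $, (, [, ], bool, id, void }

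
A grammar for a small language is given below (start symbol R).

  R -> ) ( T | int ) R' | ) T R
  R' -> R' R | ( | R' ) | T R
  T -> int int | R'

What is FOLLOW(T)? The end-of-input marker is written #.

In R -> ) ( T: T is at the end, add FOLLOW(R) = { #, ), int }.
In R -> ) T R: add FIRST(R) = { ), int }.
In R' -> T R: add FIRST(R) = { ), int }.
Union: FOLLOW(T) = { #, ), int }.

{ #, ), int }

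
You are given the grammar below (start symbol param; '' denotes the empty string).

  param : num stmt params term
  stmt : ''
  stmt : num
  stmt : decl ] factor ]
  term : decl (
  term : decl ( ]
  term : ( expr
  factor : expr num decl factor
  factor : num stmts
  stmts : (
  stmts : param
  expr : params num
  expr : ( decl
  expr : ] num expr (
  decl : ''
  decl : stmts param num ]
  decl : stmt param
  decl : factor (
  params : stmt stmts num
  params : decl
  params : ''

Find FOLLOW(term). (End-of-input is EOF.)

In param : num stmt params term: term is at the end, add FOLLOW(param) = { EOF, (, ], num }.
Union: FOLLOW(term) = { EOF, (, ], num }.

{ EOF, (, ], num }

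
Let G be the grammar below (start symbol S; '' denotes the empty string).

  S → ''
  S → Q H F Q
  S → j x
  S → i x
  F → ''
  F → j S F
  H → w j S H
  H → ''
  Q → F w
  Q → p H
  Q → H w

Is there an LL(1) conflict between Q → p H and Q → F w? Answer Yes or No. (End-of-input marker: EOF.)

No

FIRST(p H) = { p } and FIRST(F w) = { j, w }.
The FIRST sets are disjoint and neither alternative is nullable — no conflict.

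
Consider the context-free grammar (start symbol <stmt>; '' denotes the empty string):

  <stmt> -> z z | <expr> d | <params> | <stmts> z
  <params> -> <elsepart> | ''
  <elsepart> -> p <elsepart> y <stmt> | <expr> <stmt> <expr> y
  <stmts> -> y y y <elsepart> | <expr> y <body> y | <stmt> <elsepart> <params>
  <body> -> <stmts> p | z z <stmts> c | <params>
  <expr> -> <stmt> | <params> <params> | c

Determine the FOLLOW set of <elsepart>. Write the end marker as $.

In <params> -> <elsepart>: <elsepart> is at the end, add FOLLOW(<params>) = { $, c, d, p, y, z }.
In <elsepart> -> p <elsepart> y <stmt>: add FIRST(y <stmt>) = { y }.
In <stmts> -> y y y <elsepart>: <elsepart> is at the end, add FOLLOW(<stmts>) = { c, p, z }.
In <stmts> -> <stmt> <elsepart> <params>: add FIRST(<params>)\{''} = { c, d, p, y, z }.
  Since <params> is nullable, also add FOLLOW(<stmts>) = { c, p, z }.
Union: FOLLOW(<elsepart>) = { $, c, d, p, y, z }.

{ $, c, d, p, y, z }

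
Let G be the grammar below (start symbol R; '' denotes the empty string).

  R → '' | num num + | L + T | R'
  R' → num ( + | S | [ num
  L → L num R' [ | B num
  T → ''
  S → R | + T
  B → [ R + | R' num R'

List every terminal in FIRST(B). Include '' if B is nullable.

{ +, [, num }

B → [ R + contributes {[}.
From B → R' num R': R' nullable, take FIRST(R') ∪ {num} = { +, [, num }.
Union: FIRST(B) = { +, [, num }.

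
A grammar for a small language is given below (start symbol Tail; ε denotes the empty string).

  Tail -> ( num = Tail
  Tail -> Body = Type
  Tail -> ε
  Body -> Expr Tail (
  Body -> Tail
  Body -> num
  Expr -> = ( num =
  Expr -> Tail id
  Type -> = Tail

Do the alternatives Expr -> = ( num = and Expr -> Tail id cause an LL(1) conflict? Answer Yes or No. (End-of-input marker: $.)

FIRST(= ( num =) = { = } and FIRST(Tail id) = { (, =, id, num }.
Both contain =, so the two alternatives are not disjoint — LL(1) conflict.

Yes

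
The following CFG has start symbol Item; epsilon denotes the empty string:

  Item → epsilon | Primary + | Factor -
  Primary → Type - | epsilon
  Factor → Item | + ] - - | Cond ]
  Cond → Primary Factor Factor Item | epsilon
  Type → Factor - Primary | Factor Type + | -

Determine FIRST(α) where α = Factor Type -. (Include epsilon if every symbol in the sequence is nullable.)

{ +, -, ] }

Add FIRST(Factor)\{epsilon} = { +, -, ] }; Factor is nullable, continue.
Add FIRST(Type) = { +, -, ] }; Type is not nullable, stop.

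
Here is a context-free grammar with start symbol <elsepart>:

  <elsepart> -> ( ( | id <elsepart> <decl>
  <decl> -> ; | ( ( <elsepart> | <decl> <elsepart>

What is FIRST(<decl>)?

{ (, ; }

<decl> -> ; contributes {;}.
<decl> -> ( ( <elsepart> contributes {(}.
From <decl> -> <decl> <elsepart>: add FIRST(<decl>) = { (, ; }.
Union: FIRST(<decl>) = { (, ; }.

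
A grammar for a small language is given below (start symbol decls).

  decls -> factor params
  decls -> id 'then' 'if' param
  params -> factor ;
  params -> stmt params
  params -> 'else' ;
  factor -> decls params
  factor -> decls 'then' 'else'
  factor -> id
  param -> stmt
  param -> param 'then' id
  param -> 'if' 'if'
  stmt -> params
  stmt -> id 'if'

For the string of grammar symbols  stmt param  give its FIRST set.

Add FIRST(stmt) = { 'else', id }; stmt is not nullable, stop.

{ 'else', id }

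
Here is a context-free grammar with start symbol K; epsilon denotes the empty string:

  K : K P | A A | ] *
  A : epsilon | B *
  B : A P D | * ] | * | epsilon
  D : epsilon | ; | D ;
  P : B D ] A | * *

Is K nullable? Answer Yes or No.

K : A A and each of A, A is nullable, so K ⇒* epsilon.

Yes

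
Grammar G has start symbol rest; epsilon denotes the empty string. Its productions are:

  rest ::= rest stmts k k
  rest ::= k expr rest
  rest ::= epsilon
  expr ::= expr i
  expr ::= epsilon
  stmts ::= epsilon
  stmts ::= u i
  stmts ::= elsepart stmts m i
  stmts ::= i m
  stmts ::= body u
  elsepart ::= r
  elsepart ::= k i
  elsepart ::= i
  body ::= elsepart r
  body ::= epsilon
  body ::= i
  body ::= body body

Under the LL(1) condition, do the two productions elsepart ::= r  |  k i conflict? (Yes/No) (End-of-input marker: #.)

No

FIRST(r) = { r } and FIRST(k i) = { k }.
The FIRST sets are disjoint and neither alternative is nullable — no conflict.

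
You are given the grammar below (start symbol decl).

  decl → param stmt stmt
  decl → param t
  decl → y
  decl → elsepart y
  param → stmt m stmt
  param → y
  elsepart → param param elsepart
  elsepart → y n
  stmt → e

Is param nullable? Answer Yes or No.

No

No nonterminal in this grammar is nullable.
No production of param has an RHS whose symbols are all nullable, so param is not nullable.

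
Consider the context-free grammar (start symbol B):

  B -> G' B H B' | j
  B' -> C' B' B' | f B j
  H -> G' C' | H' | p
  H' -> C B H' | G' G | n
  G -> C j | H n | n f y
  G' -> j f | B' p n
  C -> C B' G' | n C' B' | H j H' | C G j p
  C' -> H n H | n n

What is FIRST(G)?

{ f, j, n, p }

From G -> C j: add FIRST(C) = { f, j, n, p }.
From G -> H n: add FIRST(H) = { f, j, n, p }.
G -> n f y contributes {n}.
Union: FIRST(G) = { f, j, n, p }.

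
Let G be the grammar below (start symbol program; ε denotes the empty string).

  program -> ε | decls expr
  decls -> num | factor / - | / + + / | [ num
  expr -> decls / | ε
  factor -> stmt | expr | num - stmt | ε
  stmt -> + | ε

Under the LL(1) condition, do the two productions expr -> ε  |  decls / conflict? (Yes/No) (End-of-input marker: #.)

Yes

FIRST(ε) = { ε } and FIRST(decls /) = { +, /, [, num }.
The first alternative is nullable and FOLLOW(expr) = { #, / } shares / with FIRST of the second — conflict.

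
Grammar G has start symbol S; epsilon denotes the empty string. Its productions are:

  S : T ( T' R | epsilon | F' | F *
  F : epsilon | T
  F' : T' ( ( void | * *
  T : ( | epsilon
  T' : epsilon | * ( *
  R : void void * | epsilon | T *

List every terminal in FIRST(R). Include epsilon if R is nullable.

{ (, *, void, epsilon }

R : void void * contributes {void}.
R : epsilon contributes epsilon.
From R : T *: T nullable, take FIRST(T) ∪ {*} = { (, * }.
Union: FIRST(R) = { (, *, void, epsilon }.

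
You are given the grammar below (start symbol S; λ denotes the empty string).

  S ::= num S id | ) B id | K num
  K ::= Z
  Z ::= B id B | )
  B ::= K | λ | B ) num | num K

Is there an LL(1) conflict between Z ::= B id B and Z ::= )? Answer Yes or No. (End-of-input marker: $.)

Yes

FIRST(B id B) = { ), id, num } and FIRST()) = { ) }.
Both contain ), so the two alternatives are not disjoint — LL(1) conflict.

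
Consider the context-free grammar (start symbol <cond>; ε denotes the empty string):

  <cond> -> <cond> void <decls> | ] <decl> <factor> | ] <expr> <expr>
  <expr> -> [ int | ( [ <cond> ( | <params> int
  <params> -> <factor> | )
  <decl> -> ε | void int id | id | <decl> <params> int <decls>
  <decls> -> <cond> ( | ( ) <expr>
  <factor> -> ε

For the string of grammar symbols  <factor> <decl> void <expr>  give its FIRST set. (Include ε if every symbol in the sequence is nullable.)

{ ), id, int, void }

Add FIRST(<factor>)\{ε} = {  }; <factor> is nullable, continue.
Add FIRST(<decl>)\{ε} = { ), id, int, void }; <decl> is nullable, continue.
void is a terminal; add {void} and stop.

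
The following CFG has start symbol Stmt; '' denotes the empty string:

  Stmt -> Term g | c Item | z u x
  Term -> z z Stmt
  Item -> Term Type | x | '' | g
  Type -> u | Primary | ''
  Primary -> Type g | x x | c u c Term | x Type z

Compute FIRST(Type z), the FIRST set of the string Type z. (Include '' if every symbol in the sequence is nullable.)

Add FIRST(Type)\{''} = { c, g, u, x }; Type is nullable, continue.
z is a terminal; add {z} and stop.

{ c, g, u, x, z }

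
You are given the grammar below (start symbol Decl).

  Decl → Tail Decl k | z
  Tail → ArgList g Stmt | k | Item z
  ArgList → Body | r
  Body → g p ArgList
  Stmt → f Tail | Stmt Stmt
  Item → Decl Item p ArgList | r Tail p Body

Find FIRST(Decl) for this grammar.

From Decl → Tail Decl k: add FIRST(Tail) = { g, k, r, z }.
Decl → z contributes {z}.
Union: FIRST(Decl) = { g, k, r, z }.

{ g, k, r, z }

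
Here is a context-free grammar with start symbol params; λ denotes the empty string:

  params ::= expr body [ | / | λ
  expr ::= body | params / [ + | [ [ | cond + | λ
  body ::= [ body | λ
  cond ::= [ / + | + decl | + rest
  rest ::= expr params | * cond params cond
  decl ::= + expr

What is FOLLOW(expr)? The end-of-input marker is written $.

In params ::= expr body [: add FIRST(body [) = { [ }.
In rest ::= expr params: add FIRST(params)\{λ} = { +, /, [ }.
  Since params is nullable, also add FOLLOW(rest) = { +, /, [ }.
In decl ::= + expr: expr is at the end, add FOLLOW(decl) = { +, /, [ }.
Union: FOLLOW(expr) = { +, /, [ }.

{ +, /, [ }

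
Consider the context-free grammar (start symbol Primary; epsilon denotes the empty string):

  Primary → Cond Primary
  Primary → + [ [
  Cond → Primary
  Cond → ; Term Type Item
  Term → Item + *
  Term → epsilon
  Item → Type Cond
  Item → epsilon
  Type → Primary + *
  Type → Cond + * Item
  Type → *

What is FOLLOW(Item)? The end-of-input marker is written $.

{ *, +, ; }

In Cond → ; Term Type Item: Item is at the end, add FOLLOW(Cond) = { *, +, ; }.
In Term → Item + *: add FIRST(+ *) = { + }.
In Type → Cond + * Item: Item is at the end, add FOLLOW(Type) = { *, +, ; }.
Union: FOLLOW(Item) = { *, +, ; }.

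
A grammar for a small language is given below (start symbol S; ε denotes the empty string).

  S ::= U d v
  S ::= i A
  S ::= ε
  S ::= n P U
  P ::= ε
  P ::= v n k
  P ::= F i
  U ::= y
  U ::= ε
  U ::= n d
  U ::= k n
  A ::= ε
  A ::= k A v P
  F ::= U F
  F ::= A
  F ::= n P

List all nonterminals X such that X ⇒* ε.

{ A, F, P, S, U }

Directly nullable (have an ε-production): S, P, U, A.
F ::= U F with every symbol nullable, so F is nullable.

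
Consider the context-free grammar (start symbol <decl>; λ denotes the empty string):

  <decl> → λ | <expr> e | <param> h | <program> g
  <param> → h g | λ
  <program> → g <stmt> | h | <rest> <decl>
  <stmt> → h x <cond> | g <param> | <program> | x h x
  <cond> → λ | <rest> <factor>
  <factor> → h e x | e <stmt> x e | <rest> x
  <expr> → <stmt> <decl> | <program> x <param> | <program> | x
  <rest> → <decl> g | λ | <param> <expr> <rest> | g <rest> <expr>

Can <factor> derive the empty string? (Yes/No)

No

Nullable nonterminals: <cond>, <decl>, <expr>, <param>, <program>, <rest>, <stmt>.
No production of <factor> has an RHS whose symbols are all nullable, so <factor> is not nullable.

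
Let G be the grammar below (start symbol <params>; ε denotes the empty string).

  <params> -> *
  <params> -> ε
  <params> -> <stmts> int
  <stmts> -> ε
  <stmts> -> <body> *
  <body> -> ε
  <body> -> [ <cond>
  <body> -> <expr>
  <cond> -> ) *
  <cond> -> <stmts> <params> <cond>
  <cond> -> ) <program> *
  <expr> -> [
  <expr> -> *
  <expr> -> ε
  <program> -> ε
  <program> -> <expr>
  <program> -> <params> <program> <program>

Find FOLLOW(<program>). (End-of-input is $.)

In <cond> -> ) <program> *: add FIRST(*) = { * }.
In <program> -> <params> <program> <program>: add FIRST(<program>)\{ε} = { *, [, int }.
  Since <program> is nullable, also add FOLLOW(<program>) = { *, [, int }.
In <program> -> <params> <program> <program>: <program> is at the end, add FOLLOW(<program>) = { *, [, int }.
Union: FOLLOW(<program>) = { *, [, int }.

{ *, [, int }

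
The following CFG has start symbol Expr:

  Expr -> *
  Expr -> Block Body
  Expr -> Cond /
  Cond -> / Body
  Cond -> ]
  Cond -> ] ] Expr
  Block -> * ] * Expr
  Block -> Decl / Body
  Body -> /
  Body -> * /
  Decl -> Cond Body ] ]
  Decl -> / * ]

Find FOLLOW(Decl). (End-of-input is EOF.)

{ / }

In Block -> Decl / Body: add FIRST(/ Body) = { / }.
Union: FOLLOW(Decl) = { / }.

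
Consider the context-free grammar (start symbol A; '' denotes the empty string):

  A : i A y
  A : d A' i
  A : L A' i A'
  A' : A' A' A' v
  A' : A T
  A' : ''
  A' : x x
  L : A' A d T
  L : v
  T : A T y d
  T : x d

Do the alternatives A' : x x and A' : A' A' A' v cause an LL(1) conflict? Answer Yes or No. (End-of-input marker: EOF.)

FIRST(x x) = { x } and FIRST(A' A' A' v) = { d, i, v, x }.
Both contain x, so the two alternatives are not disjoint — LL(1) conflict.

Yes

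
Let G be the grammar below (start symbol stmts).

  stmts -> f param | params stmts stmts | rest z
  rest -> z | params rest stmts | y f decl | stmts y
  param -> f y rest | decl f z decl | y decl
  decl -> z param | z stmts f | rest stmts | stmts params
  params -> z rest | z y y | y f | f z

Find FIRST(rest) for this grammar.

rest -> z contributes {z}.
From rest -> params rest stmts: add FIRST(params) = { f, y, z }.
rest -> y f decl contributes {y}.
From rest -> stmts y: add FIRST(stmts) = { f, y, z }.
Union: FIRST(rest) = { f, y, z }.

{ f, y, z }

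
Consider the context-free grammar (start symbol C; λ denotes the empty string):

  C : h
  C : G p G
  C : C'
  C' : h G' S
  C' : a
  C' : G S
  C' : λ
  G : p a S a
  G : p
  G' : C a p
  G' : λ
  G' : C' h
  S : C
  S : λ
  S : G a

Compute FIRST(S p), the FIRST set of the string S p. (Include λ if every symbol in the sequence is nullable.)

Add FIRST(S)\{λ} = { a, h, p }; S is nullable, continue.
p is a terminal; add {p} and stop.

{ a, h, p }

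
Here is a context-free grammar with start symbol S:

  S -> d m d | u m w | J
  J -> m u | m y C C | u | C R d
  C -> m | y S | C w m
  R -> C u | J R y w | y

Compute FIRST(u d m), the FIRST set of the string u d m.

{ u }

u is a terminal; add {u} and stop.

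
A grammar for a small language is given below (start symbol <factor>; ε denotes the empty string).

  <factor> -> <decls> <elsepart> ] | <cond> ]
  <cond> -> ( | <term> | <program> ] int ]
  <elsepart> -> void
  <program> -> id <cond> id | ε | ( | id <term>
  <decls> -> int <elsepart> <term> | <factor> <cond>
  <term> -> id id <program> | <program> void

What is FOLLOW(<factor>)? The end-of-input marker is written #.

{ #, (, ], id, void }

<factor> is the start symbol, so # ∈ FOLLOW(<factor>).
In <decls> -> <factor> <cond>: add FIRST(<cond>) = { (, ], id, void }.
Union: FOLLOW(<factor>) = { #, (, ], id, void }.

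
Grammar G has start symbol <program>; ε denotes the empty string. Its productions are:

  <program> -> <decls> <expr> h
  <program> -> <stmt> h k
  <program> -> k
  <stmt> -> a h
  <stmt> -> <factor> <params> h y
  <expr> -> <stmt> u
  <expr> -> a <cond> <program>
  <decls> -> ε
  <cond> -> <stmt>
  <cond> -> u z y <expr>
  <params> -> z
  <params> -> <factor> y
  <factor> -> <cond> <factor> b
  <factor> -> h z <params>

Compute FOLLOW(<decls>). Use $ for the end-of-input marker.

In <program> -> <decls> <expr> h: add FIRST(<expr> h) = { a, h, u }.
Union: FOLLOW(<decls>) = { a, h, u }.

{ a, h, u }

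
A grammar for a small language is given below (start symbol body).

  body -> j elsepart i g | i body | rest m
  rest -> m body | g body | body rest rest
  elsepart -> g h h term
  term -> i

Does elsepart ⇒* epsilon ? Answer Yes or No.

No

No nonterminal in this grammar is nullable.
No production of elsepart has an RHS whose symbols are all nullable, so elsepart is not nullable.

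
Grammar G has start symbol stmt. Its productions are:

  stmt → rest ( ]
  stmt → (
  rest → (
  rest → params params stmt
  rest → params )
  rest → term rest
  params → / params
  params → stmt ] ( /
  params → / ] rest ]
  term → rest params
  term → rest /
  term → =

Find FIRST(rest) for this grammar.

{ (, /, = }

rest → ( contributes {(}.
From rest → params params stmt: add FIRST(params) = { (, /, = }.
From rest → params ): add FIRST(params) = { (, /, = }.
From rest → term rest: add FIRST(term) = { (, /, = }.
Union: FIRST(rest) = { (, /, = }.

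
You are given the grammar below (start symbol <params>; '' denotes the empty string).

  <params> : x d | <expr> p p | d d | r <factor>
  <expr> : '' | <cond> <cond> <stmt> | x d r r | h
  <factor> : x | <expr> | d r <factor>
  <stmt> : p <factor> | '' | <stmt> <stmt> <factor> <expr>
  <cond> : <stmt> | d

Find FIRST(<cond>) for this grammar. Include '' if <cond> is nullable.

{ d, h, p, x, '' }

From <cond> : <stmt>: add FIRST(<stmt>) = { d, h, p, x, '' } (including '' since <stmt> is nullable).
<cond> : d contributes {d}.
Union: FIRST(<cond>) = { d, h, p, x, '' }.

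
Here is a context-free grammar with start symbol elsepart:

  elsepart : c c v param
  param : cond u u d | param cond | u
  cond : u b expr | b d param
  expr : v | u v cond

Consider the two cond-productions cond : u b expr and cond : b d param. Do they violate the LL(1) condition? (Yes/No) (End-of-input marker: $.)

No

FIRST(u b expr) = { u } and FIRST(b d param) = { b }.
The FIRST sets are disjoint and neither alternative is nullable — no conflict.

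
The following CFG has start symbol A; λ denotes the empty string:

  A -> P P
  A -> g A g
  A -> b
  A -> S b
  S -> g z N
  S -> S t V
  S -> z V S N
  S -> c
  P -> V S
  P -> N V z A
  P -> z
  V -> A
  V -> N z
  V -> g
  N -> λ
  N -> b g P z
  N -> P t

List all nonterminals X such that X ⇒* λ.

{ N }

Directly nullable (have an λ-production): N.
No other nonterminal has a production whose RHS symbols are all nullable.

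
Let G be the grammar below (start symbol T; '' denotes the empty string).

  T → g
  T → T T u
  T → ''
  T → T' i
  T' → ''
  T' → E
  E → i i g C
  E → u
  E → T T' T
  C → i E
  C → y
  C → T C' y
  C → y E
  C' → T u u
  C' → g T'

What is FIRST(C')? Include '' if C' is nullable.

{ g, i, u }

From C' → T u u: T nullable, take FIRST(T) ∪ {u} = { g, i, u }.
C' → g T' contributes {g}.
Union: FIRST(C') = { g, i, u }.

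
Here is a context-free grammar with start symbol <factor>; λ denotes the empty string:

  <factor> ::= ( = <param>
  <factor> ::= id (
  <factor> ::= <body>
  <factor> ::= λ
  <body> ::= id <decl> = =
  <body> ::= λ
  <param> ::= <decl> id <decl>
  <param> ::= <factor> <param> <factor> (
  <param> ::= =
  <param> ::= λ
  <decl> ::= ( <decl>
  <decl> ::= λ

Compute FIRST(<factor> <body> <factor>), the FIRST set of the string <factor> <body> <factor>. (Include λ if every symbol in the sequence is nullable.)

Add FIRST(<factor>)\{λ} = { (, id }; <factor> is nullable, continue.
Add FIRST(<body>)\{λ} = { id }; <body> is nullable, continue.
Add FIRST(<factor>)\{λ} = { (, id }; <factor> is nullable, continue.
Every symbol is nullable, so include λ.

{ (, id, λ }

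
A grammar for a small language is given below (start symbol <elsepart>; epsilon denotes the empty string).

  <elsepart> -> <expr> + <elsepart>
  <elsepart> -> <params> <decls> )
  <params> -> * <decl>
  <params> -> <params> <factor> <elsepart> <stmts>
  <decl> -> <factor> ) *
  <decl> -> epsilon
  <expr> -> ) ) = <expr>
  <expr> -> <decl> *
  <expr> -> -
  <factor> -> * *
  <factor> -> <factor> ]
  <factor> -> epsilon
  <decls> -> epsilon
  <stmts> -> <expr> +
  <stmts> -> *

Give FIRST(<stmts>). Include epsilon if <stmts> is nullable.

From <stmts> -> <expr> +: add FIRST(<expr>) = { ), *, -, ] }.
<stmts> -> * contributes {*}.
Union: FIRST(<stmts>) = { ), *, -, ] }.

{ ), *, -, ] }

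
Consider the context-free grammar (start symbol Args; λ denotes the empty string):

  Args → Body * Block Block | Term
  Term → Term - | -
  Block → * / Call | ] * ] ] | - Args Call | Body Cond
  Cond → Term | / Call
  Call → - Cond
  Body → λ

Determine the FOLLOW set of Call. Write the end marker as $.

{ $, *, -, /, ] }

In Block → * / Call: Call is at the end, add FOLLOW(Block) = { $, *, -, /, ] }.
In Block → - Args Call: Call is at the end, add FOLLOW(Block) = { $, *, -, /, ] }.
In Cond → / Call: Call is at the end, add FOLLOW(Cond) = { $, *, -, /, ] }.
Union: FOLLOW(Call) = { $, *, -, /, ] }.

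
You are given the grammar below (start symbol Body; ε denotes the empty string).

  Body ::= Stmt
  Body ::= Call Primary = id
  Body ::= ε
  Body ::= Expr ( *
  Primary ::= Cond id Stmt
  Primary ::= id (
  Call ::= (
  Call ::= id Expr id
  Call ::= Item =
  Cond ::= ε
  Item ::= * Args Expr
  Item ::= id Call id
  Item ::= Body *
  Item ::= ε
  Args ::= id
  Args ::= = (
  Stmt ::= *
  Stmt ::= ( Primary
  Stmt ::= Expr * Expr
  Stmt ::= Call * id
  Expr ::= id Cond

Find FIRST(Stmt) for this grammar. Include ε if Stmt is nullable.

{ (, *, =, id }

Stmt ::= * contributes {*}.
Stmt ::= ( Primary contributes {(}.
From Stmt ::= Expr * Expr: add FIRST(Expr) = { id }.
From Stmt ::= Call * id: add FIRST(Call) = { (, *, =, id }.
Union: FIRST(Stmt) = { (, *, =, id }.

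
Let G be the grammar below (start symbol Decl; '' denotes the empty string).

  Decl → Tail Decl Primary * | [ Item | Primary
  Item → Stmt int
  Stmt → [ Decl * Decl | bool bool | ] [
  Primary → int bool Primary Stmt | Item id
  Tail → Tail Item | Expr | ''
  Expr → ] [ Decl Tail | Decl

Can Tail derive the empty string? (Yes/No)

Yes

Tail has an ''-production, so Tail ⇒ ''.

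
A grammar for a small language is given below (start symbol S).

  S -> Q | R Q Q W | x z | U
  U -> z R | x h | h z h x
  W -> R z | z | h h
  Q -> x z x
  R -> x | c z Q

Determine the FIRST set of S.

From S -> Q: add FIRST(Q) = { x }.
From S -> R Q Q W: add FIRST(R) = { c, x }.
S -> x z contributes {x}.
From S -> U: add FIRST(U) = { h, x, z }.
Union: FIRST(S) = { c, h, x, z }.

{ c, h, x, z }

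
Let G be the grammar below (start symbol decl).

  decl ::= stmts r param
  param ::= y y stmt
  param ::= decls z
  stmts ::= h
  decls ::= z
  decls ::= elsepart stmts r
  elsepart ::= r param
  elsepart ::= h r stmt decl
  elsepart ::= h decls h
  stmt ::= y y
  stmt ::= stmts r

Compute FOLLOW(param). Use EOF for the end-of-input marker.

{ EOF, h }

In decl ::= stmts r param: param is at the end, add FOLLOW(decl) = { EOF, h }.
In elsepart ::= r param: param is at the end, add FOLLOW(elsepart) = { h }.
Union: FOLLOW(param) = { EOF, h }.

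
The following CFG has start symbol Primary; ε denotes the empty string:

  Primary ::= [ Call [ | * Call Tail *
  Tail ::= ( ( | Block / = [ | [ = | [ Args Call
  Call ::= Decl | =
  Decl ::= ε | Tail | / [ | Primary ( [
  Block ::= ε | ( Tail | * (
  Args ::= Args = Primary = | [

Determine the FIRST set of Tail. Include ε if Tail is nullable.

{ (, *, /, [ }

Tail ::= ( ( contributes {(}.
From Tail ::= Block / = [: Block nullable, take FIRST(Block) ∪ {/} = { (, *, / }.
Tail ::= [ = contributes {[}.
Tail ::= [ Args Call contributes {[}.
Union: FIRST(Tail) = { (, *, /, [ }.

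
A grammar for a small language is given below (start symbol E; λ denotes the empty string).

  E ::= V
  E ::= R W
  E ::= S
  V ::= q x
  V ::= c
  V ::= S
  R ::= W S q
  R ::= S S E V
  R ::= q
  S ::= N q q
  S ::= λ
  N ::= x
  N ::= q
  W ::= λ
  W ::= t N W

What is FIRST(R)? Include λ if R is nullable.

{ c, q, t, x, λ }

From R ::= W S q: W, S nullable, take FIRST(W) ∪ FIRST(S) ∪ {q} = { q, t, x }.
From R ::= S S E V: S, S, E, V nullable, take FIRST(S) ∪ FIRST(S) ∪ FIRST(E) ∪ FIRST(V) = { c, q, t, x }; also λ since the whole RHS is nullable.
R ::= q contributes {q}.
Union: FIRST(R) = { c, q, t, x, λ }.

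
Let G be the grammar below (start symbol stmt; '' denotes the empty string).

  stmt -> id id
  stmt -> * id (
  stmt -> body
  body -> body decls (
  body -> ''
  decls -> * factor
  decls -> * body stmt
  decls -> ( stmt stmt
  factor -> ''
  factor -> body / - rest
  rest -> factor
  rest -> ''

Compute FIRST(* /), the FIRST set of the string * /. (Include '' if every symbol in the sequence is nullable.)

{ * }

* is a terminal; add {*} and stop.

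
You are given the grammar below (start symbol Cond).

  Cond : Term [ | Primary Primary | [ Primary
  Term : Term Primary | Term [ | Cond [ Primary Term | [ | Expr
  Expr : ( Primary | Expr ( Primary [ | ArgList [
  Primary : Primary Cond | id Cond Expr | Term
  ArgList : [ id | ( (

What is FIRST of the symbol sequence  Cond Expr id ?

{ (, [, id }

Add FIRST(Cond) = { (, [, id }; Cond is not nullable, stop.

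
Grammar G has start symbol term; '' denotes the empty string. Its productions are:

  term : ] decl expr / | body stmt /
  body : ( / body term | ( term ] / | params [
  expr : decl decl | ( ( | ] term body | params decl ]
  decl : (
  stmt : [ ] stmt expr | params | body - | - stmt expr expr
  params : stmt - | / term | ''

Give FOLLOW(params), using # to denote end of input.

{ (, -, /, [, ] }

In body : params [: add FIRST([) = { [ }.
In expr : params decl ]: add FIRST(decl ]) = { ( }.
In stmt : params: params is at the end, add FOLLOW(stmt) = { (, -, /, [, ] }.
Union: FOLLOW(params) = { (, -, /, [, ] }.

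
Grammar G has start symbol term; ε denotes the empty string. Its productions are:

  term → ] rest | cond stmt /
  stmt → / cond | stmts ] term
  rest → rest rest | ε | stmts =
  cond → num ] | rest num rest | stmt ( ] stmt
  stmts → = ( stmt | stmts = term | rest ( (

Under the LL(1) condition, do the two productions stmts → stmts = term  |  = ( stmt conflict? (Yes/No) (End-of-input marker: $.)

FIRST(stmts = term) = { (, = } and FIRST(= ( stmt) = { = }.
Both contain =, so the two alternatives are not disjoint — LL(1) conflict.

Yes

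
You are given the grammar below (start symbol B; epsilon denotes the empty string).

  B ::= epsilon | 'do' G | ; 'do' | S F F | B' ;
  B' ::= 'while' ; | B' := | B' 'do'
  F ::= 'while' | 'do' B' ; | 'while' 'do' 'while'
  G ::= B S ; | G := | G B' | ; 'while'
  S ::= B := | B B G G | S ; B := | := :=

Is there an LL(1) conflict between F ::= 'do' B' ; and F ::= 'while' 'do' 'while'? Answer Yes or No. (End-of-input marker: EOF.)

FIRST('do' B' ;) = { 'do' } and FIRST('while' 'do' 'while') = { 'while' }.
The FIRST sets are disjoint and neither alternative is nullable — no conflict.

No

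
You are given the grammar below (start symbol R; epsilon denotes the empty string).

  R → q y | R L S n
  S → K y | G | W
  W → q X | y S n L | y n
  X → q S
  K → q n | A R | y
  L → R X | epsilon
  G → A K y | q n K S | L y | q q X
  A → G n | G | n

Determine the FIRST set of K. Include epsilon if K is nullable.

{ n, q, y }

K → q n contributes {q}.
From K → A R: add FIRST(A) = { n, q, y }.
K → y contributes {y}.
Union: FIRST(K) = { n, q, y }.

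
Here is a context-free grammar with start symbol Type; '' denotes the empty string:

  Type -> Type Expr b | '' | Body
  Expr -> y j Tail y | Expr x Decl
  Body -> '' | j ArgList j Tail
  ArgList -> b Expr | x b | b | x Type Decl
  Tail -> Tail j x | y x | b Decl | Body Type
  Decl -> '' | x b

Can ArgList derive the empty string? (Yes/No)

Nullable nonterminals: Body, Decl, Tail, Type.
No production of ArgList has an RHS whose symbols are all nullable, so ArgList is not nullable.

No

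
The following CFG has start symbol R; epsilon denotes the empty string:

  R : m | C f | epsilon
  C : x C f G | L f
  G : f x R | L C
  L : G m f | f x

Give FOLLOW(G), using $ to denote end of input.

In C : x C f G: G is at the end, add FOLLOW(C) = { f, m }.
In L : G m f: add FIRST(m f) = { m }.
Union: FOLLOW(G) = { f, m }.

{ f, m }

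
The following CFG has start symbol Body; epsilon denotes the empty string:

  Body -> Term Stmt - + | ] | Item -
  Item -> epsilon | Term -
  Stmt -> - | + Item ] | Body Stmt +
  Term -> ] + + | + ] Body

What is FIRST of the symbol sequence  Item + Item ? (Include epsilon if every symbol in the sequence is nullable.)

{ +, ] }

Add FIRST(Item)\{epsilon} = { +, ] }; Item is nullable, continue.
+ is a terminal; add {+} and stop.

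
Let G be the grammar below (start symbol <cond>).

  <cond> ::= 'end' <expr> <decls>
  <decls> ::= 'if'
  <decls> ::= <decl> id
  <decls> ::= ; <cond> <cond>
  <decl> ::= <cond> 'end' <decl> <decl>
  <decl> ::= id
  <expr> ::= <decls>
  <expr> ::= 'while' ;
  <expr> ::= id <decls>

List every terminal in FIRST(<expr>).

{ 'end', 'if', 'while', ;, id }

From <expr> ::= <decls>: add FIRST(<decls>) = { 'end', 'if', ;, id }.
<expr> ::= 'while' ; contributes {'while'}.
<expr> ::= id <decls> contributes {id}.
Union: FIRST(<expr>) = { 'end', 'if', 'while', ;, id }.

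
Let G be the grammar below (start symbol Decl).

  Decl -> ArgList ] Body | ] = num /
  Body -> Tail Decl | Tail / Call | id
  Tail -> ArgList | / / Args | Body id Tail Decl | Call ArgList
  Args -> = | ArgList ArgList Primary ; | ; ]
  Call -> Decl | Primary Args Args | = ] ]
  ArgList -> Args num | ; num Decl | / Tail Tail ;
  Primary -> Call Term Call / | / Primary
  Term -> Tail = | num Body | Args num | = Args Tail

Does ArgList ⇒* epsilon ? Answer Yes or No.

No

No nonterminal in this grammar is nullable.
No production of ArgList has an RHS whose symbols are all nullable, so ArgList is not nullable.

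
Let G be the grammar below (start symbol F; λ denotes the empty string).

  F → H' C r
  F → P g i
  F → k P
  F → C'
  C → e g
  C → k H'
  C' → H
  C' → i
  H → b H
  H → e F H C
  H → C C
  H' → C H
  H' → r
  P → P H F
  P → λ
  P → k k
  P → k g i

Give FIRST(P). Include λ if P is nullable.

From P → P H F: P nullable, take FIRST(P) ∪ FIRST(H) = { b, e, k }.
P → λ contributes λ.
P → k k contributes {k}.
P → k g i contributes {k}.
Union: FIRST(P) = { b, e, k, λ }.

{ b, e, k, λ }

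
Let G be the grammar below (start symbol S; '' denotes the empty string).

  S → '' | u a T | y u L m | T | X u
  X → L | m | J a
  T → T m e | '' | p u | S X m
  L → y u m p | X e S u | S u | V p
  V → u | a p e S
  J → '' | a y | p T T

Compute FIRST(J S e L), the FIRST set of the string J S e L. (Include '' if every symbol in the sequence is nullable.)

{ a, e, m, p, u, y }

Add FIRST(J)\{''} = { a, p }; J is nullable, continue.
Add FIRST(S)\{''} = { a, m, p, u, y }; S is nullable, continue.
e is a terminal; add {e} and stop.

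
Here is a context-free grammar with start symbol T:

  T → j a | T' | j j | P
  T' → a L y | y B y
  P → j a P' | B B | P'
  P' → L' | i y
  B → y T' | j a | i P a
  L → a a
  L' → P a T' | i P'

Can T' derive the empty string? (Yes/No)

No

No nonterminal in this grammar is nullable.
No production of T' has an RHS whose symbols are all nullable, so T' is not nullable.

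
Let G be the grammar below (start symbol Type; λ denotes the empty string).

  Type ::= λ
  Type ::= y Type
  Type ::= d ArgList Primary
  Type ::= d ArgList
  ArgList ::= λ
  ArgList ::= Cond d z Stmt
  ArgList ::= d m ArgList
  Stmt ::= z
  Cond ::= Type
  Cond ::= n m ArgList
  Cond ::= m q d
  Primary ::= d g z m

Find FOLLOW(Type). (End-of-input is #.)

Type is the start symbol, so # ∈ FOLLOW(Type).
In Type ::= y Type: Type is at the end, add FOLLOW(Type) = { #, d }.
In Cond ::= Type: Type is at the end, add FOLLOW(Cond) = { d }.
Union: FOLLOW(Type) = { #, d }.

{ #, d }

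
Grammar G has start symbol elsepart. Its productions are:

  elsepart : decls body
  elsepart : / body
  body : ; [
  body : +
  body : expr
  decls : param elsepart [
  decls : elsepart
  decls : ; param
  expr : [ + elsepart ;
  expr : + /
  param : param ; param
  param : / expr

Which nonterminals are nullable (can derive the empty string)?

No nonterminal has an empty production or an RHS whose symbols are all nullable.

{ } (none)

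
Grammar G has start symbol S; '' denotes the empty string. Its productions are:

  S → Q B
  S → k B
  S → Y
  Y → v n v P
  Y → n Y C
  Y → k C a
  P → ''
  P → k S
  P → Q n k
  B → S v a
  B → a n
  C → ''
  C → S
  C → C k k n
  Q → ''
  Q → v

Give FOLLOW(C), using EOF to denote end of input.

In Y → n Y C: C is at the end, add FOLLOW(Y) = { EOF, a, k, n, v }.
In Y → k C a: add FIRST(a) = { a }.
In C → C k k n: add FIRST(k k n) = { k }.
Union: FOLLOW(C) = { EOF, a, k, n, v }.

{ EOF, a, k, n, v }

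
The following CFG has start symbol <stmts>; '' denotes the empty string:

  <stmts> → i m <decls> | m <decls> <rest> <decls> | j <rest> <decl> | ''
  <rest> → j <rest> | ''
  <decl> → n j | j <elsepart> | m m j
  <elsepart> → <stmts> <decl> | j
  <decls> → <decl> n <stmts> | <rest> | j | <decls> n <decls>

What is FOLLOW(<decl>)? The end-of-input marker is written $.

In <stmts> → j <rest> <decl>: <decl> is at the end, add FOLLOW(<stmts>) = { $, j, m, n }.
In <elsepart> → <stmts> <decl>: <decl> is at the end, add FOLLOW(<elsepart>) = { $, j, m, n }.
In <decls> → <decl> n <stmts>: add FIRST(n <stmts>) = { n }.
Union: FOLLOW(<decl>) = { $, j, m, n }.

{ $, j, m, n }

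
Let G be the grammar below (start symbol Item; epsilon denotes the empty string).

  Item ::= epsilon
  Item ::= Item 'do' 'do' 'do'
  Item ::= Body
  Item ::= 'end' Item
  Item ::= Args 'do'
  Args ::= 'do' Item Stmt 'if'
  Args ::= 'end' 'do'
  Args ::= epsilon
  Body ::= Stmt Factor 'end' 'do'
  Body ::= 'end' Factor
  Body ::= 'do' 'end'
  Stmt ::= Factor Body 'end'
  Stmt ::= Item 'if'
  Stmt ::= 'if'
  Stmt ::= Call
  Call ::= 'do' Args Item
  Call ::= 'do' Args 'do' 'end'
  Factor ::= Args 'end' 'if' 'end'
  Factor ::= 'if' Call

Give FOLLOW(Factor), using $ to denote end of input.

In Body ::= Stmt Factor 'end' 'do': add FIRST('end' 'do') = { 'end' }.
In Body ::= 'end' Factor: Factor is at the end, add FOLLOW(Body) = { $, 'do', 'end', 'if' }.
In Stmt ::= Factor Body 'end': add FIRST(Body 'end') = { 'do', 'end', 'if' }.
Union: FOLLOW(Factor) = { $, 'do', 'end', 'if' }.

{ $, 'do', 'end', 'if' }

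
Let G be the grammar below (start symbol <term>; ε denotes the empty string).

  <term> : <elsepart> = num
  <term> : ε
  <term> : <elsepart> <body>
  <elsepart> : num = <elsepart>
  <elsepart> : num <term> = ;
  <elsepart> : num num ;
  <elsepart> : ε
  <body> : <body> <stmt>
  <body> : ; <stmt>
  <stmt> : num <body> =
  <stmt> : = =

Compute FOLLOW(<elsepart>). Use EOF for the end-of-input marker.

{ ;, = }

In <term> : <elsepart> = num: add FIRST(= num) = { = }.
In <term> : <elsepart> <body>: add FIRST(<body>) = { ; }.
In <elsepart> : num = <elsepart>: <elsepart> is at the end, add FOLLOW(<elsepart>) = { ;, = }.
Union: FOLLOW(<elsepart>) = { ;, = }.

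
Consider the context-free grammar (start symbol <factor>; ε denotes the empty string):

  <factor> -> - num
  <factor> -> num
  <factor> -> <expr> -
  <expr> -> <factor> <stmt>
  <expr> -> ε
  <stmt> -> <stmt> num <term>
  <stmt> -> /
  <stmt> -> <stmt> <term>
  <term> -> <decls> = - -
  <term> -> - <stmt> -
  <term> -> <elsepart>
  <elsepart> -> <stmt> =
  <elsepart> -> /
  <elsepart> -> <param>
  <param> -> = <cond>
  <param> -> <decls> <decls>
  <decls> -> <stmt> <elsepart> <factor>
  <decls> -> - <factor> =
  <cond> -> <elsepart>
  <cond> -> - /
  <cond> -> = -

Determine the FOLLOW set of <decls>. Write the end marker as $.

In <term> -> <decls> = - -: add FIRST(= - -) = { = }.
In <param> -> <decls> <decls>: add FIRST(<decls>) = { -, / }.
In <param> -> <decls> <decls>: <decls> is at the end, add FOLLOW(<param>) = { -, /, =, num }.
Union: FOLLOW(<decls>) = { -, /, =, num }.

{ -, /, =, num }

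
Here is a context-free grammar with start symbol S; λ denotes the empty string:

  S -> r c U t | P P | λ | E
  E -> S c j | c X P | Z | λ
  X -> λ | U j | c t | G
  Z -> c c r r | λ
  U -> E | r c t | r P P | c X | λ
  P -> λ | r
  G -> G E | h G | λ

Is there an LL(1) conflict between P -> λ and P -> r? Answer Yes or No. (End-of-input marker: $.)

FIRST(λ) = { λ } and FIRST(r) = { r }.
The first alternative is nullable and FOLLOW(P) = { $, c, j, r, t } shares r with FIRST of the second — conflict.

Yes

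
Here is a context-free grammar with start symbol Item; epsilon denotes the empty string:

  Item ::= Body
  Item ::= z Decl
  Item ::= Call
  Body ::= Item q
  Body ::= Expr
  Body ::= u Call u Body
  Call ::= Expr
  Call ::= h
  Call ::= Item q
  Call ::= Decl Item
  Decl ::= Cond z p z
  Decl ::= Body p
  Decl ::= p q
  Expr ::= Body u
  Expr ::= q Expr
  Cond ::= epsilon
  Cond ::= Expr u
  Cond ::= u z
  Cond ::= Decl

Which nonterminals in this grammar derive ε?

Directly nullable (have an epsilon-production): Cond.
No other nonterminal has a production whose RHS symbols are all nullable.

{ Cond }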